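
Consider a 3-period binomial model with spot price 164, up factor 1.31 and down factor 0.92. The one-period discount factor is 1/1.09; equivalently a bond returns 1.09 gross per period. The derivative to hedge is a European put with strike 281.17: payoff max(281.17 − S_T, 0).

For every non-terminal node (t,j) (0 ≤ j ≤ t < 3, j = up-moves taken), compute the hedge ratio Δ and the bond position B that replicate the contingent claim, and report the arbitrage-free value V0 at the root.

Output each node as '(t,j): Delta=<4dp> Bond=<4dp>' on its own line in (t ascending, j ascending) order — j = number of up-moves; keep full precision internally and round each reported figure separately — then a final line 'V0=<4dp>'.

(0,0): Delta=-0.7812 Bond=186.8245
(1,0): Delta=-1.0000 Bond=236.6552
(1,1): Delta=-0.5823 Bond=160.9115
(2,0): Delta=-1.0000 Bond=257.9541
(2,1): Delta=-1.0000 Bond=257.9541
(2,2): Delta=-0.2027 Bond=68.5503
V0=58.7120

Risk-neutral probability p* = (R−d)/(u−d) = (1.09−0.92)/(1.31−0.92) = 0.4359.
Terminal payoffs: V(3,0)=153.4652, V(3,1)=99.3294, V(3,2)=22.2448, V(3,3)=0.0000
Node (2,0) S=138.8096: V=(p*·99.3294+(1−p*)·153.4652)/1.09=119.1445; Δ=(99.3294−153.4652)/(181.8406−127.7048)=-1.0000; B=V−Δ·S=257.9541
Node (2,1) S=197.6528: V=(p*·22.2448+(1−p*)·99.3294)/1.09=60.3013; Δ=(22.2448−99.3294)/(258.9252−181.8406)=-1.0000; B=V−Δ·S=257.9541
Node (2,2) S=281.4404: V=(p*·0.0000+(1−p*)·22.2448)/1.09=11.5123; Δ=(0.0000−22.2448)/(368.6869−258.9252)=-0.2027; B=V−Δ·S=68.5503
Node (1,0) S=150.8800: V=(p*·60.3013+(1−p*)·119.1445)/1.09=85.7752; Δ=(60.3013−119.1445)/(197.6528−138.8096)=-1.0000; B=V−Δ·S=236.6552
Node (1,1) S=214.8400: V=(p*·11.5123+(1−p*)·60.3013)/1.09=35.8113; Δ=(11.5123−60.3013)/(281.4404−197.6528)=-0.5823; B=V−Δ·S=160.9115
Node (0,0) S=164.0000: V=(p*·35.8113+(1−p*)·85.7752)/1.09=58.7120; Δ=(35.8113−85.7752)/(214.8400−150.8800)=-0.7812; B=V−Δ·S=186.8245
Each (Δ,B) replicates both successor values, so the strategy is self-financing and V0 is arbitrage-free.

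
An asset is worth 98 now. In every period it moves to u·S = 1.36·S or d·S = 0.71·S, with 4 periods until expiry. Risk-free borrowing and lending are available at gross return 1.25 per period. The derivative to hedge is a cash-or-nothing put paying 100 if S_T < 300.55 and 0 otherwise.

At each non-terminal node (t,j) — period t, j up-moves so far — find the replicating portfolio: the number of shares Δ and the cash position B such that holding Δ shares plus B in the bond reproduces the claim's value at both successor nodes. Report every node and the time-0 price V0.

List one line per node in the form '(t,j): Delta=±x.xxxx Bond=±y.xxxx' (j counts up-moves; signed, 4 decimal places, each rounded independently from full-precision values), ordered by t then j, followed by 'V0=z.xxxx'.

(0,0): Delta=-0.4609 Bond=66.6135
(1,0): Delta=0.0000 Bond=51.2000
(1,1): Delta=-0.5099 Bond=89.7990
(2,0): Delta=0.0000 Bond=64.0000
(2,1): Delta=0.0000 Bond=64.0000
(2,2): Delta=-0.5641 Bond=122.0772
(3,0): Delta=0.0000 Bond=80.0000
(3,1): Delta=0.0000 Bond=80.0000
(3,2): Delta=0.0000 Bond=80.0000
(3,3): Delta=-0.6241 Bond=167.3846
V0=21.4489

Under the risk-neutral measure, an up-move has probability p* = (R−d)/(u−d) = 0.8308 and values discount at R = 1.25.
Terminal values V(4,·): V(4,0)=100.0000, V(4,1)=100.0000, V(4,2)=100.0000, V(4,3)=100.0000, V(4,4)=0.0000
(3,0): S=35.0753. Δ = (V_up−V_dn)/(S_up−S_dn) = (100.0000−100.0000)/(47.7024−24.9034) = 0.0000. V = [p*·100.0000 + (1−p*)·100.0000]/1.25 = 80.0000. B = V − Δ·S = 80.0000.
(3,1): S=67.1864. Δ = (V_up−V_dn)/(S_up−S_dn) = (100.0000−100.0000)/(91.3736−47.7024) = 0.0000. V = [p*·100.0000 + (1−p*)·100.0000]/1.25 = 80.0000. B = V − Δ·S = 80.0000.
(3,2): S=128.6952. Δ = (V_up−V_dn)/(S_up−S_dn) = (100.0000−100.0000)/(175.0254−91.3736) = 0.0000. V = [p*·100.0000 + (1−p*)·100.0000]/1.25 = 80.0000. B = V − Δ·S = 80.0000.
(3,3): S=246.5147. Δ = (V_up−V_dn)/(S_up−S_dn) = (0.0000−100.0000)/(335.2600−175.0254) = -0.6241. V = [p*·0.0000 + (1−p*)·100.0000]/1.25 = 13.5385. B = V − Δ·S = 167.3846.
(2,0): S=49.4018. Δ = (V_up−V_dn)/(S_up−S_dn) = (80.0000−80.0000)/(67.1864−35.0753) = 0.0000. V = [p*·80.0000 + (1−p*)·80.0000]/1.25 = 64.0000. B = V − Δ·S = 64.0000.
(2,1): S=94.6288. Δ = (V_up−V_dn)/(S_up−S_dn) = (80.0000−80.0000)/(128.6952−67.1864) = 0.0000. V = [p*·80.0000 + (1−p*)·80.0000]/1.25 = 64.0000. B = V − Δ·S = 64.0000.
(2,2): S=181.2608. Δ = (V_up−V_dn)/(S_up−S_dn) = (13.5385−80.0000)/(246.5147−128.6952) = -0.5641. V = [p*·13.5385 + (1−p*)·80.0000]/1.25 = 19.8286. B = V − Δ·S = 122.0772.
(1,0): S=69.5800. Δ = (V_up−V_dn)/(S_up−S_dn) = (64.0000−64.0000)/(94.6288−49.4018) = 0.0000. V = [p*·64.0000 + (1−p*)·64.0000]/1.25 = 51.2000. B = V − Δ·S = 51.2000.
(1,1): S=133.2800. Δ = (V_up−V_dn)/(S_up−S_dn) = (19.8286−64.0000)/(181.2608−94.6288) = -0.5099. V = [p*·19.8286 + (1−p*)·64.0000]/1.25 = 21.8430. B = V − Δ·S = 89.7990.
(0,0): S=98.0000. Δ = (V_up−V_dn)/(S_up−S_dn) = (21.8430−51.2000)/(133.2800−69.5800) = -0.4609. V = [p*·21.8430 + (1−p*)·51.2000]/1.25 = 21.4489. B = V − Δ·S = 66.6135.
Root portfolio cost Δ·98+B reproduces V0=21.4489.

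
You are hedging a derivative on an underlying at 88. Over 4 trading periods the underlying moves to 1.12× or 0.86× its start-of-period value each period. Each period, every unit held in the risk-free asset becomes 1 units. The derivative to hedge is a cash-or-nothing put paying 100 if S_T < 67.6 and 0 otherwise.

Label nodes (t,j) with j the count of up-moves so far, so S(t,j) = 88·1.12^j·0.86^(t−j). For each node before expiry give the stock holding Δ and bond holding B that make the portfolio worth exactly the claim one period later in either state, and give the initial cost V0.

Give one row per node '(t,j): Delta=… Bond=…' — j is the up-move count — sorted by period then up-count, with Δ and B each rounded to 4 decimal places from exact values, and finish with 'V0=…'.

(0,0): Delta=-1.5040 Bond=158.0617
(1,0): Delta=-2.5260 Bond=235.4119
(1,1): Delta=-0.8313 Bond=91.7615
(2,0): Delta=-3.1820 Bond=278.1065
(2,1): Delta=-2.0943 Bond=198.8166
(2,2): Delta=0.0000 Bond=0.0000
(3,0): Delta=0.0000 Bond=100.0000
(3,1): Delta=-5.2763 Bond=430.7692
(3,2): Delta=0.0000 Bond=0.0000
(3,3): Delta=0.0000 Bond=0.0000
V0=25.7134

The replicating-portfolio and risk-neutral prices coincide; use p* = (1−0.86)/(1.12−0.86) = 0.5385 for the latter.
Terminal values V(4,·): V(4,0)=100.0000, V(4,1)=100.0000, V(4,2)=0.0000, V(4,3)=0.0000, V(4,4)=0.0000
(3,0): S=55.9729. Δ = (V_up−V_dn)/(S_up−S_dn) = (100.0000−100.0000)/(62.6897−48.1367) = 0.0000. V = [p*·100.0000 + (1−p*)·100.0000]/1 = 100.0000. B = V − Δ·S = 100.0000.
(3,1): S=72.8950. Δ = (V_up−V_dn)/(S_up−S_dn) = (0.0000−100.0000)/(81.6424−62.6897) = -5.2763. V = [p*·0.0000 + (1−p*)·100.0000]/1 = 46.1538. B = V − Δ·S = 430.7692.
(3,2): S=94.9330. Δ = (V_up−V_dn)/(S_up−S_dn) = (0.0000−0.0000)/(106.3250−81.6424) = 0.0000. V = [p*·0.0000 + (1−p*)·0.0000]/1 = 0.0000. B = V − Δ·S = 0.0000.
(3,3): S=123.6337. Δ = (V_up−V_dn)/(S_up−S_dn) = (0.0000−0.0000)/(138.4697−106.3250) = 0.0000. V = [p*·0.0000 + (1−p*)·0.0000]/1 = 0.0000. B = V − Δ·S = 0.0000.
(2,0): S=65.0848. Δ = (V_up−V_dn)/(S_up−S_dn) = (46.1538−100.0000)/(72.8950−55.9729) = -3.1820. V = [p*·46.1538 + (1−p*)·100.0000]/1 = 71.0059. B = V − Δ·S = 278.1065.
(2,1): S=84.7616. Δ = (V_up−V_dn)/(S_up−S_dn) = (0.0000−46.1538)/(94.9330−72.8950) = -2.0943. V = [p*·0.0000 + (1−p*)·46.1538]/1 = 21.3018. B = V − Δ·S = 198.8166.
(2,2): S=110.3872. Δ = (V_up−V_dn)/(S_up−S_dn) = (0.0000−0.0000)/(123.6337−94.9330) = 0.0000. V = [p*·0.0000 + (1−p*)·0.0000]/1 = 0.0000. B = V − Δ·S = 0.0000.
(1,0): S=75.6800. Δ = (V_up−V_dn)/(S_up−S_dn) = (21.3018−71.0059)/(84.7616−65.0848) = -2.5260. V = [p*·21.3018 + (1−p*)·71.0059]/1 = 44.2421. B = V − Δ·S = 235.4119.
(1,1): S=98.5600. Δ = (V_up−V_dn)/(S_up−S_dn) = (0.0000−21.3018)/(110.3872−84.7616) = -0.8313. V = [p*·0.0000 + (1−p*)·21.3018]/1 = 9.8316. B = V − Δ·S = 91.7615.
(0,0): S=88.0000. Δ = (V_up−V_dn)/(S_up−S_dn) = (9.8316−44.2421)/(98.5600−75.6800) = -1.5040. V = [p*·9.8316 + (1−p*)·44.2421]/1 = 25.7134. B = V − Δ·S = 158.0617.
Each (Δ,B) replicates both successor values, so the strategy is self-financing and V0 is arbitrage-free.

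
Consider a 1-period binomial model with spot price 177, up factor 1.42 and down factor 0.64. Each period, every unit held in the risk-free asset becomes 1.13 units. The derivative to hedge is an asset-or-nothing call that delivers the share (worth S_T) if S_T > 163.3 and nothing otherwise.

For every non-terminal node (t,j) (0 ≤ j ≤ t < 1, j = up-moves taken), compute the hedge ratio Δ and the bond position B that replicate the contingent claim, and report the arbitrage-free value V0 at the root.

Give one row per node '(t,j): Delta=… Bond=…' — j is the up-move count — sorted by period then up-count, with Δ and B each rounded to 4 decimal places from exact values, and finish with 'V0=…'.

(0,0): Delta=1.8205 Bond=-182.5024
V0=139.7284

Risk-neutral probability p* = (R−d)/(u−d) = (1.13−0.64)/(1.42−0.64) = 0.6282.
Terminal payoffs: V(1,0)=0.0000, V(1,1)=251.3400
(0,0): S=177.0000. Δ = (V_up−V_dn)/(S_up−S_dn) = (251.3400−0.0000)/(251.3400−113.2800) = 1.8205. V = [p*·251.3400 + (1−p*)·0.0000]/1.13 = 139.7284. B = V − Δ·S = -182.5024.
Check: Δ(0,0)·S0 + B(0,0) = 139.7284 = V0.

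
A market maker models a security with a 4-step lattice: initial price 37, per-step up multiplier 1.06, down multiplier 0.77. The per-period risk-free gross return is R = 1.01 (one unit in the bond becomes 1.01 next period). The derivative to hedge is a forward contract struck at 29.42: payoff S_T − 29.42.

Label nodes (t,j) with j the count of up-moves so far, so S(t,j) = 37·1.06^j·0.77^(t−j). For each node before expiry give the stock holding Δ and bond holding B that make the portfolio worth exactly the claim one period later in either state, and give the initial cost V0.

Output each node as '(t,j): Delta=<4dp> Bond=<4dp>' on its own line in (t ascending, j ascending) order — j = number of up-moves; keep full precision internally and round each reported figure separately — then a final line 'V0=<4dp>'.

Risk-neutral probability p* = (R−d)/(u−d) = (1.01−0.77)/(1.06−0.77) = 0.8276.
At expiry t=4: V(4,0)=-16.4134, V(4,1)=-11.5148, V(4,2)=-4.7712, V(4,3)=4.5120, V(4,4)=17.2916
Node (3,0) S=16.8917: V=(p*·-11.5148+(1−p*)·-16.4134)/1.01=-12.2370; Δ=(-11.5148−-16.4134)/(17.9052−13.0066)=1.0000; B=V−Δ·S=-29.1287
Node (3,1) S=23.2535: V=(p*·-4.7712+(1−p*)·-11.5148)/1.01=-5.8752; Δ=(-4.7712−-11.5148)/(24.6488−17.9052)=1.0000; B=V−Δ·S=-29.1287
Node (3,2) S=32.0114: V=(p*·4.5120+(1−p*)·-4.7712)/1.01=2.8827; Δ=(4.5120−-4.7712)/(33.9320−24.6488)=1.0000; B=V−Δ·S=-29.1287
Node (3,3) S=44.0676: V=(p*·17.2916+(1−p*)·4.5120)/1.01=14.9389; Δ=(17.2916−4.5120)/(46.7116−33.9320)=1.0000; B=V−Δ·S=-29.1287
Node (2,0) S=21.9373: V=(p*·-5.8752+(1−p*)·-12.2370)/1.01=-6.9030; Δ=(-5.8752−-12.2370)/(23.2535−16.8917)=1.0000; B=V−Δ·S=-28.8403
Node (2,1) S=30.1994: V=(p*·2.8827+(1−p*)·-5.8752)/1.01=1.3591; Δ=(2.8827−-5.8752)/(32.0114−23.2535)=1.0000; B=V−Δ·S=-28.8403
Node (2,2) S=41.5732: V=(p*·14.9389+(1−p*)·2.8827)/1.01=12.7329; Δ=(14.9389−2.8827)/(44.0676−32.0114)=1.0000; B=V−Δ·S=-28.8403
Node (1,0) S=28.4900: V=(p*·1.3591+(1−p*)·-6.9030)/1.01=-0.0648; Δ=(1.3591−-6.9030)/(30.1994−21.9373)=1.0000; B=V−Δ·S=-28.5548
Node (1,1) S=39.2200: V=(p*·12.7329+(1−p*)·1.3591)/1.01=10.6652; Δ=(12.7329−1.3591)/(41.5732−30.1994)=1.0000; B=V−Δ·S=-28.5548
Node (0,0) S=37.0000: V=(p*·10.6652+(1−p*)·-0.0648)/1.01=8.7280; Δ=(10.6652−-0.0648)/(39.2200−28.4900)=1.0000; B=V−Δ·S=-28.2720
Check: Δ(0,0)·S0 + B(0,0) = 8.7280 = V0.

(0,0): Delta=1.0000 Bond=-28.2720
(1,0): Delta=1.0000 Bond=-28.5548
(1,1): Delta=1.0000 Bond=-28.5548
(2,0): Delta=1.0000 Bond=-28.8403
(2,1): Delta=1.0000 Bond=-28.8403
(2,2): Delta=1.0000 Bond=-28.8403
(3,0): Delta=1.0000 Bond=-29.1287
(3,1): Delta=1.0000 Bond=-29.1287
(3,2): Delta=1.0000 Bond=-29.1287
(3,3): Delta=1.0000 Bond=-29.1287
V0=8.7280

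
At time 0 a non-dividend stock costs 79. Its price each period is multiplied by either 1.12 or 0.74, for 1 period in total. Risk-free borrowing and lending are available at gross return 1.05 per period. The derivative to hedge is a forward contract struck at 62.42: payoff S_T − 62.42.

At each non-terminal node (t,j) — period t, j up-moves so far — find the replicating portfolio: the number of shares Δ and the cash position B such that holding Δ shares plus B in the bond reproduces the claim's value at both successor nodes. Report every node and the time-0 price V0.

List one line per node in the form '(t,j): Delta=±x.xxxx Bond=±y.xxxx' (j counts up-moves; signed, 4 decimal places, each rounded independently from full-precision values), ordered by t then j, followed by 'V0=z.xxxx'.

(0,0): Delta=1.0000 Bond=-59.4476
V0=19.5524

Since d<R<u, set p* = (R−d)/(u−d) = 0.8158; price each node as the discounted p*-expectation of its children.
Terminal payoffs: V(1,0)=-3.9600, V(1,1)=26.0600
Node (0,0) S=79.0000: V=(p*·26.0600+(1−p*)·-3.9600)/1.05=19.5524; Δ=(26.0600−-3.9600)/(88.4800−58.4600)=1.0000; B=V−Δ·S=-59.4476
Root portfolio cost Δ·79+B reproduces V0=19.5524.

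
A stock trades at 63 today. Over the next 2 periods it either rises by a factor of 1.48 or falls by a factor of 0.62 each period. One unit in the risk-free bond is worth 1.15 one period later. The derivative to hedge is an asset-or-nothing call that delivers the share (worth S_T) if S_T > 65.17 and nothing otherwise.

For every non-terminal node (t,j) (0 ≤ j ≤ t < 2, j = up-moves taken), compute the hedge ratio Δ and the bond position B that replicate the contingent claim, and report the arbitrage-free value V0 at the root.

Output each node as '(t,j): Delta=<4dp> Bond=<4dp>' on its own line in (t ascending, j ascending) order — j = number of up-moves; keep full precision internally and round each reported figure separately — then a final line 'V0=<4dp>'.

No-arbitrage ⇒ martingale measure with p* = (R−d)/(u−d) = 0.6163.
Terminal payoffs: V(2,0)=0.0000, V(2,1)=0.0000, V(2,2)=137.9952
(1,0): S=39.0600. Δ = (V_up−V_dn)/(S_up−S_dn) = (0.0000−0.0000)/(57.8088−24.2172) = 0.0000. V = [p*·0.0000 + (1−p*)·0.0000]/1.15 = 0.0000. B = V − Δ·S = 0.0000.
(1,1): S=93.2400. Δ = (V_up−V_dn)/(S_up−S_dn) = (137.9952−0.0000)/(137.9952−57.8088) = 1.7209. V = [p*·137.9952 + (1−p*)·0.0000]/1.15 = 73.9509. B = V − Δ·S = -86.5086.
(0,0): S=63.0000. Δ = (V_up−V_dn)/(S_up−S_dn) = (73.9509−0.0000)/(93.2400−39.0600) = 1.3649. V = [p*·73.9509 + (1−p*)·0.0000]/1.15 = 39.6299. B = V − Δ·S = -46.3595.
Self-financing check: at every node Δ·S+B equals the discounted successor values.

(0,0): Delta=1.3649 Bond=-46.3595
(1,0): Delta=0.0000 Bond=0.0000
(1,1): Delta=1.7209 Bond=-86.5086
V0=39.6299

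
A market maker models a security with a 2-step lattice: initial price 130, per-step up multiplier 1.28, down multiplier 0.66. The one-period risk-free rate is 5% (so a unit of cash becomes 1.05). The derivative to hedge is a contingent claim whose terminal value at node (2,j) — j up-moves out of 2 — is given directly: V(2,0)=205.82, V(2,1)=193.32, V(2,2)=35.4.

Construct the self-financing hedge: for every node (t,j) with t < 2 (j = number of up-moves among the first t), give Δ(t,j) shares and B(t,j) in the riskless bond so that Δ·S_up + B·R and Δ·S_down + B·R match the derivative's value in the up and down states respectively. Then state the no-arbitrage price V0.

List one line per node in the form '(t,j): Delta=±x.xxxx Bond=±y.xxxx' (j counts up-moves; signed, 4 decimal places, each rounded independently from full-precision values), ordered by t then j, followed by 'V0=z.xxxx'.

(0,0): Delta=-1.2286 Bond=279.9446
(1,0): Delta=-0.2350 Bond=208.6919
(1,1): Delta=-1.5307 Bond=344.2175
V0=120.2305

Since d<R<u, set p* = (R−d)/(u−d) = 0.6290; price each node as the discounted p*-expectation of its children.
Payoff layer (t=2): V(2,0)=205.8200, V(2,1)=193.3200, V(2,2)=35.4000
(1,0): S=85.8000. Δ = (V_up−V_dn)/(S_up−S_dn) = (193.3200−205.8200)/(109.8240−56.6280) = -0.2350. V = [p*·193.3200 + (1−p*)·205.8200]/1.05 = 188.5306. B = V − Δ·S = 208.6919.
(1,1): S=166.4000. Δ = (V_up−V_dn)/(S_up−S_dn) = (35.4000−193.3200)/(212.9920−109.8240) = -1.5307. V = [p*·35.4000 + (1−p*)·193.3200]/1.05 = 89.5078. B = V − Δ·S = 344.2175.
(0,0): S=130.0000. Δ = (V_up−V_dn)/(S_up−S_dn) = (89.5078−188.5306)/(166.4000−85.8000) = -1.2286. V = [p*·89.5078 + (1−p*)·188.5306]/1.05 = 120.2305. B = V − Δ·S = 279.9446.
The time-0 hedge costs 120.2305, which is the no-arbitrage price.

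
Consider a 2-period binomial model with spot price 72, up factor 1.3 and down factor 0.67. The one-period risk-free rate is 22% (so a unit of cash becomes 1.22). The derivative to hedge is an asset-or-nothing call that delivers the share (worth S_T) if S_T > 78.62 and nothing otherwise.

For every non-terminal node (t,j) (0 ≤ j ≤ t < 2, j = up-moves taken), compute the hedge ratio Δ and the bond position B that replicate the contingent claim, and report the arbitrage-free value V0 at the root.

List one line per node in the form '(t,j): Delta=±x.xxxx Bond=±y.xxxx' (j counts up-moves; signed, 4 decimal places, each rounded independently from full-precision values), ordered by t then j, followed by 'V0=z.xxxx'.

(0,0): Delta=1.9196 Bond=-75.9025
(1,0): Delta=0.0000 Bond=0.0000
(1,1): Delta=2.0635 Bond=-106.0703
V0=62.3080

Since d<R<u, set p* = (R−d)/(u−d) = 0.8730; price each node as the discounted p*-expectation of its children.
Terminal payoffs: V(2,0)=0.0000, V(2,1)=0.0000, V(2,2)=121.6800
Node (1,0) S=48.2400: V=(p*·0.0000+(1−p*)·0.0000)/1.22=0.0000; Δ=(0.0000−0.0000)/(62.7120−32.3208)=0.0000; B=V−Δ·S=0.0000
Node (1,1) S=93.6000: V=(p*·121.6800+(1−p*)·0.0000)/1.22=87.0726; Δ=(121.6800−0.0000)/(121.6800−62.7120)=2.0635; B=V−Δ·S=-106.0703
Node (0,0) S=72.0000: V=(p*·87.0726+(1−p*)·0.0000)/1.22=62.3080; Δ=(87.0726−0.0000)/(93.6000−48.2400)=1.9196; B=V−Δ·S=-75.9025
Check: Δ(0,0)·S0 + B(0,0) = 62.3080 = V0.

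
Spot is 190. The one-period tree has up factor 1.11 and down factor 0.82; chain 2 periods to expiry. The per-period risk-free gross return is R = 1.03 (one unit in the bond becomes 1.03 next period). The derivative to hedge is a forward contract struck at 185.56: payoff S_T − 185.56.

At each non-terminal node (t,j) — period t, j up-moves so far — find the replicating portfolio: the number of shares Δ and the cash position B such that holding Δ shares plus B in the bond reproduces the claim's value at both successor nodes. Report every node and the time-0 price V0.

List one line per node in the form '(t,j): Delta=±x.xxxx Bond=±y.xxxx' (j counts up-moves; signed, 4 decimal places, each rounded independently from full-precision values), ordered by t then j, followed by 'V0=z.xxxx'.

No-arbitrage ⇒ martingale measure with p* = (R−d)/(u−d) = 0.7241.
Terminal values V(2,·): V(2,0)=-57.8040, V(2,1)=-12.6220, V(2,2)=48.5390
(1,0): S=155.8000. Δ = (V_up−V_dn)/(S_up−S_dn) = (-12.6220−-57.8040)/(172.9380−127.7560) = 1.0000. V = [p*·-12.6220 + (1−p*)·-57.8040]/1.03 = -24.3553. B = V − Δ·S = -180.1553.
(1,1): S=210.9000. Δ = (V_up−V_dn)/(S_up−S_dn) = (48.5390−-12.6220)/(234.0990−172.9380) = 1.0000. V = [p*·48.5390 + (1−p*)·-12.6220]/1.03 = 30.7447. B = V − Δ·S = -180.1553.
(0,0): S=190.0000. Δ = (V_up−V_dn)/(S_up−S_dn) = (30.7447−-24.3553)/(210.9000−155.8000) = 1.0000. V = [p*·30.7447 + (1−p*)·-24.3553]/1.03 = 15.0919. B = V − Δ·S = -174.9081.
Root portfolio cost Δ·190+B reproduces V0=15.0919.

(0,0): Delta=1.0000 Bond=-174.9081
(1,0): Delta=1.0000 Bond=-180.1553
(1,1): Delta=1.0000 Bond=-180.1553
V0=15.0919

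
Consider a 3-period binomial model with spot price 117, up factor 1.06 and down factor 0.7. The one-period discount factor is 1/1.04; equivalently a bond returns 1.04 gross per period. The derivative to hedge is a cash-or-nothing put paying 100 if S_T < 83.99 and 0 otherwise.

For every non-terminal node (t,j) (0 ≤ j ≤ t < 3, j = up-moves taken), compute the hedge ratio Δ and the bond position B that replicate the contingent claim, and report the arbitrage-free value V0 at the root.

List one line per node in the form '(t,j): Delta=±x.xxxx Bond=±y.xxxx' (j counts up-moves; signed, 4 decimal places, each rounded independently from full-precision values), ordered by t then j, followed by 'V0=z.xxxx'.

(0,0): Delta=-0.2303 Bond=27.7430
(1,0): Delta=-3.0800 Bond=262.2430
(1,1): Delta=-0.1196 Bond=15.1239
(2,0): Delta=0.0000 Bond=96.1538
(2,1): Delta=-3.1997 Bond=283.1197
(2,2): Delta=0.0000 Bond=0.0000
V0=0.7927

Risk-neutral probability p* = (R−d)/(u−d) = (1.04−0.7)/(1.06−0.7) = 0.9444.
Payoff layer (t=3): V(3,0)=100.0000, V(3,1)=100.0000, V(3,2)=0.0000, V(3,3)=0.0000
Node (2,0) S=57.3300: V=(p*·100.0000+(1−p*)·100.0000)/1.04=96.1538; Δ=(100.0000−100.0000)/(60.7698−40.1310)=0.0000; B=V−Δ·S=96.1538
Node (2,1) S=86.8140: V=(p*·0.0000+(1−p*)·100.0000)/1.04=5.3419; Δ=(0.0000−100.0000)/(92.0228−60.7698)=-3.1997; B=V−Δ·S=283.1197
Node (2,2) S=131.4612: V=(p*·0.0000+(1−p*)·0.0000)/1.04=0.0000; Δ=(0.0000−0.0000)/(139.3489−92.0228)=0.0000; B=V−Δ·S=0.0000
Node (1,0) S=81.9000: V=(p*·5.3419+(1−p*)·96.1538)/1.04=9.9875; Δ=(5.3419−96.1538)/(86.8140−57.3300)=-3.0800; B=V−Δ·S=262.2430
Node (1,1) S=124.0200: V=(p*·0.0000+(1−p*)·5.3419)/1.04=0.2854; Δ=(0.0000−5.3419)/(131.4612−86.8140)=-0.1196; B=V−Δ·S=15.1239
Node (0,0) S=117.0000: V=(p*·0.2854+(1−p*)·9.9875)/1.04=0.7927; Δ=(0.2854−9.9875)/(124.0200−81.9000)=-0.2303; B=V−Δ·S=27.7430
Root portfolio cost Δ·117+B reproduces V0=0.7927.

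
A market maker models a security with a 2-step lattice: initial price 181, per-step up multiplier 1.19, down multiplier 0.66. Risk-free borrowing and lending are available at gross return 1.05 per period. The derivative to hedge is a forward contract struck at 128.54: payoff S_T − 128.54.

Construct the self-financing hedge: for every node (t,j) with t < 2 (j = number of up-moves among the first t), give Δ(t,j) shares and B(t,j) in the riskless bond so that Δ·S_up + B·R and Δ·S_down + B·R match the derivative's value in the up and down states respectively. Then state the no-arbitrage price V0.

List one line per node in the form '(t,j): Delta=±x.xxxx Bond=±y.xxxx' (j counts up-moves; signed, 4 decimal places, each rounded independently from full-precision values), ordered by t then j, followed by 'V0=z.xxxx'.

No-arbitrage ⇒ martingale measure with p* = (R−d)/(u−d) = 0.7358.
At expiry t=2: V(2,0)=-49.6964, V(2,1)=13.6174, V(2,2)=127.7741
(1,0): S=119.4600. Δ = (V_up−V_dn)/(S_up−S_dn) = (13.6174−-49.6964)/(142.1574−78.8436) = 1.0000. V = [p*·13.6174 + (1−p*)·-49.6964]/1.05 = -2.9590. B = V − Δ·S = -122.4190.
(1,1): S=215.3900. Δ = (V_up−V_dn)/(S_up−S_dn) = (127.7741−13.6174)/(256.3141−142.1574) = 1.0000. V = [p*·127.7741 + (1−p*)·13.6174]/1.05 = 92.9710. B = V − Δ·S = -122.4190.
(0,0): S=181.0000. Δ = (V_up−V_dn)/(S_up−S_dn) = (92.9710−-2.9590)/(215.3900−119.4600) = 1.0000. V = [p*·92.9710 + (1−p*)·-2.9590]/1.05 = 64.4104. B = V − Δ·S = -116.5896.
The time-0 hedge costs 64.4104, which is the no-arbitrage price.

(0,0): Delta=1.0000 Bond=-116.5896
(1,0): Delta=1.0000 Bond=-122.4190
(1,1): Delta=1.0000 Bond=-122.4190
V0=64.4104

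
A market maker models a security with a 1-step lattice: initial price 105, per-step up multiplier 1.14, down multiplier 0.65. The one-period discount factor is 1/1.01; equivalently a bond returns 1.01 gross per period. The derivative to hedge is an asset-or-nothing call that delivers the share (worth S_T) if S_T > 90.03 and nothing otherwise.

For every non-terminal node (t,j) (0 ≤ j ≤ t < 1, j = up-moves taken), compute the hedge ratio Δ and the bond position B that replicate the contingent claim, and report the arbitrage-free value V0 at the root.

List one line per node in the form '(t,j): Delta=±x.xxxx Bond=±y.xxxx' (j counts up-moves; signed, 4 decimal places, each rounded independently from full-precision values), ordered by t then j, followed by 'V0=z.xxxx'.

Risk-neutral probability p* = (R−d)/(u−d) = (1.01−0.65)/(1.14−0.65) = 0.7347.
Payoff layer (t=1): V(1,0)=0.0000, V(1,1)=119.7000
(0,0): S=105.0000. Δ = (V_up−V_dn)/(S_up−S_dn) = (119.7000−0.0000)/(119.7000−68.2500) = 2.3265. V = [p*·119.7000 + (1−p*)·0.0000]/1.01 = 87.0721. B = V − Δ·S = -157.2136.
Self-financing check: at every node Δ·S+B equals the discounted successor values.

(0,0): Delta=2.3265 Bond=-157.2136
V0=87.0721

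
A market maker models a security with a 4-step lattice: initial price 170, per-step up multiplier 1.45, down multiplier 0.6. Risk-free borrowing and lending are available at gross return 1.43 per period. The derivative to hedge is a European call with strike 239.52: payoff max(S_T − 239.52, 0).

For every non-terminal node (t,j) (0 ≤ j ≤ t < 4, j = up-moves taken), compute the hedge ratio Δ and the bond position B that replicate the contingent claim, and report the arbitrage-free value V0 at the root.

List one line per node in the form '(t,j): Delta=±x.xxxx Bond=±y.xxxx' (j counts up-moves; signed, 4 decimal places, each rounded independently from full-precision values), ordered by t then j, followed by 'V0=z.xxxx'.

(0,0): Delta=0.9821 Bond=-54.1421
(1,0): Delta=0.3842 Bond=-16.4431
(1,1): Delta=0.9880 Bond=-78.8926
(2,0): Delta=0.0000 Bond=0.0000
(2,1): Delta=0.3880 Bond=-24.0802
(2,2): Delta=0.9940 Bond=-114.9547
(3,0): Delta=0.0000 Bond=0.0000
(3,1): Delta=0.0000 Bond=0.0000
(3,2): Delta=0.3919 Bond=-35.2644
(3,3): Delta=1.0000 Bond=-167.4965
V0=112.8070

Since d<R<u, set p* = (R−d)/(u−d) = 0.9765; price each node as the discounted p*-expectation of its children.
Terminal payoffs: V(4,0)=0.0000, V(4,1)=0.0000, V(4,2)=0.0000, V(4,3)=71.4397, V(4,4)=511.9661
(3,0): S=36.7200. Δ = (V_up−V_dn)/(S_up−S_dn) = (0.0000−0.0000)/(53.2440−22.0320) = 0.0000. V = [p*·0.0000 + (1−p*)·0.0000]/1.43 = 0.0000. B = V − Δ·S = 0.0000.
(3,1): S=88.7400. Δ = (V_up−V_dn)/(S_up−S_dn) = (0.0000−0.0000)/(128.6730−53.2440) = 0.0000. V = [p*·0.0000 + (1−p*)·0.0000]/1.43 = 0.0000. B = V − Δ·S = 0.0000.
(3,2): S=214.4550. Δ = (V_up−V_dn)/(S_up−S_dn) = (71.4397−0.0000)/(310.9597−128.6730) = 0.3919. V = [p*·71.4397 + (1−p*)·0.0000]/1.43 = 48.7824. B = V − Δ·S = -35.2644.
(3,3): S=518.2663. Δ = (V_up−V_dn)/(S_up−S_dn) = (511.9661−71.4397)/(751.4861−310.9597) = 1.0000. V = [p*·511.9661 + (1−p*)·71.4397]/1.43 = 350.7697. B = V − Δ·S = -167.4965.
(2,0): S=61.2000. Δ = (V_up−V_dn)/(S_up−S_dn) = (0.0000−0.0000)/(88.7400−36.7200) = 0.0000. V = [p*·0.0000 + (1−p*)·0.0000]/1.43 = 0.0000. B = V − Δ·S = 0.0000.
(2,1): S=147.9000. Δ = (V_up−V_dn)/(S_up−S_dn) = (48.7824−0.0000)/(214.4550−88.7400) = 0.3880. V = [p*·48.7824 + (1−p*)·0.0000]/1.43 = 33.3109. B = V − Δ·S = -24.0802.
(2,2): S=357.4250. Δ = (V_up−V_dn)/(S_up−S_dn) = (350.7697−48.7824)/(518.2663−214.4550) = 0.9940. V = [p*·350.7697 + (1−p*)·48.7824]/1.43 = 240.3246. B = V − Δ·S = -114.9547.
(1,0): S=102.0000. Δ = (V_up−V_dn)/(S_up−S_dn) = (33.3109−0.0000)/(147.9000−61.2000) = 0.3842. V = [p*·33.3109 + (1−p*)·0.0000]/1.43 = 22.7462. B = V − Δ·S = -16.4431.
(1,1): S=246.5000. Δ = (V_up−V_dn)/(S_up−S_dn) = (240.3246−33.3109)/(357.4250−147.9000) = 0.9880. V = [p*·240.3246 + (1−p*)·33.3109]/1.43 = 164.6529. B = V − Δ·S = -78.8926.
(0,0): S=170.0000. Δ = (V_up−V_dn)/(S_up−S_dn) = (164.6529−22.7462)/(246.5000−102.0000) = 0.9821. V = [p*·164.6529 + (1−p*)·22.7462]/1.43 = 112.8070. B = V − Δ·S = -54.1421.
Root portfolio cost Δ·170+B reproduces V0=112.8070.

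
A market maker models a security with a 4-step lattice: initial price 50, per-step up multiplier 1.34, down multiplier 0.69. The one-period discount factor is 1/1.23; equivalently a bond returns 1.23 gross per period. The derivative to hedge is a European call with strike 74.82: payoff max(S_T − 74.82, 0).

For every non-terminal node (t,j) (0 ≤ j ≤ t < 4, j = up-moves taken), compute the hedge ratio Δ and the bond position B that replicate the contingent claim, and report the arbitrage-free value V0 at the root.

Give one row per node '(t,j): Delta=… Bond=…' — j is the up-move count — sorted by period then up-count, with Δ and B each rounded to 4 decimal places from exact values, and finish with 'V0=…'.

Under the risk-neutral measure, an up-move has probability p* = (R−d)/(u−d) = 0.8308 and values discount at R = 1.23.
Payoff layer (t=4): V(4,0)=0.0000, V(4,1)=0.0000, V(4,2)=0.0000, V(4,3)=8.1906, V(4,4)=86.3890
(3,0): S=16.4254. Δ = (V_up−V_dn)/(S_up−S_dn) = (0.0000−0.0000)/(22.0101−11.3336) = 0.0000. V = [p*·0.0000 + (1−p*)·0.0000]/1.23 = 0.0000. B = V − Δ·S = 0.0000.
(3,1): S=31.8987. Δ = (V_up−V_dn)/(S_up−S_dn) = (0.0000−0.0000)/(42.7443−22.0101) = 0.0000. V = [p*·0.0000 + (1−p*)·0.0000]/1.23 = 0.0000. B = V − Δ·S = 0.0000.
(3,2): S=61.9482. Δ = (V_up−V_dn)/(S_up−S_dn) = (8.1906−0.0000)/(83.0106−42.7443) = 0.2034. V = [p*·8.1906 + (1−p*)·0.0000]/1.23 = 5.5321. B = V − Δ·S = -7.0688.
(3,3): S=120.3052. Δ = (V_up−V_dn)/(S_up−S_dn) = (86.3890−8.1906)/(161.2090−83.0106) = 1.0000. V = [p*·86.3890 + (1−p*)·8.1906]/1.23 = 59.4759. B = V − Δ·S = -60.8293.
(2,0): S=23.8050. Δ = (V_up−V_dn)/(S_up−S_dn) = (0.0000−0.0000)/(31.8987−16.4254) = 0.0000. V = [p*·0.0000 + (1−p*)·0.0000]/1.23 = 0.0000. B = V − Δ·S = 0.0000.
(2,1): S=46.2300. Δ = (V_up−V_dn)/(S_up−S_dn) = (5.5321−0.0000)/(61.9482−31.8987) = 0.1841. V = [p*·5.5321 + (1−p*)·0.0000]/1.23 = 3.7365. B = V − Δ·S = -4.7744.
(2,2): S=89.7800. Δ = (V_up−V_dn)/(S_up−S_dn) = (59.4759−5.5321)/(120.3052−61.9482) = 0.9244. V = [p*·59.4759 + (1−p*)·5.5321]/1.23 = 40.9325. B = V − Δ·S = -42.0580.
(1,0): S=34.5000. Δ = (V_up−V_dn)/(S_up−S_dn) = (3.7365−0.0000)/(46.2300−23.8050) = 0.1666. V = [p*·3.7365 + (1−p*)·0.0000]/1.23 = 2.5237. B = V − Δ·S = -3.2248.
(1,1): S=67.0000. Δ = (V_up−V_dn)/(S_up−S_dn) = (40.9325−3.7365)/(89.7800−46.2300) = 0.8541. V = [p*·40.9325 + (1−p*)·3.7365]/1.23 = 28.1608. B = V − Δ·S = -29.0638.
(0,0): S=50.0000. Δ = (V_up−V_dn)/(S_up−S_dn) = (28.1608−2.5237)/(67.0000−34.5000) = 0.7888. V = [p*·28.1608 + (1−p*)·2.5237]/1.23 = 19.3677. B = V − Δ·S = -20.0740.
Root portfolio cost Δ·50+B reproduces V0=19.3677.

(0,0): Delta=0.7888 Bond=-20.0740
(1,0): Delta=0.1666 Bond=-3.2248
(1,1): Delta=0.8541 Bond=-29.0638
(2,0): Delta=0.0000 Bond=0.0000
(2,1): Delta=0.1841 Bond=-4.7744
(2,2): Delta=0.9244 Bond=-42.0580
(3,0): Delta=0.0000 Bond=0.0000
(3,1): Delta=0.0000 Bond=0.0000
(3,2): Delta=0.2034 Bond=-7.0688
(3,3): Delta=1.0000 Bond=-60.8293
V0=19.3677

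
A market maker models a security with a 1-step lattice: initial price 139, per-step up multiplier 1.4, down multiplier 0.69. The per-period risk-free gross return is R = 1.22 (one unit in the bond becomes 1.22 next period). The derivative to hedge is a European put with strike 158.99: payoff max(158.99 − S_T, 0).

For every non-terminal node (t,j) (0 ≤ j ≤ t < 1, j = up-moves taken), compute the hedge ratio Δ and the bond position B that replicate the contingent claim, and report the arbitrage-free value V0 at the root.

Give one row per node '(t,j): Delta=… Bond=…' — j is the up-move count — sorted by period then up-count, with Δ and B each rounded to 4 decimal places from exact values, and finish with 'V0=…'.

(0,0): Delta=-0.6392 Bond=101.9534
V0=13.1083

No-arbitrage ⇒ martingale measure with p* = (R−d)/(u−d) = 0.7465.
Terminal values V(1,·): V(1,0)=63.0800, V(1,1)=0.0000
(0,0): S=139.0000. Δ = (V_up−V_dn)/(S_up−S_dn) = (0.0000−63.0800)/(194.6000−95.9100) = -0.6392. V = [p*·0.0000 + (1−p*)·63.0800]/1.22 = 13.1083. B = V − Δ·S = 101.9534.
Each (Δ,B) replicates both successor values, so the strategy is self-financing and V0 is arbitrage-free.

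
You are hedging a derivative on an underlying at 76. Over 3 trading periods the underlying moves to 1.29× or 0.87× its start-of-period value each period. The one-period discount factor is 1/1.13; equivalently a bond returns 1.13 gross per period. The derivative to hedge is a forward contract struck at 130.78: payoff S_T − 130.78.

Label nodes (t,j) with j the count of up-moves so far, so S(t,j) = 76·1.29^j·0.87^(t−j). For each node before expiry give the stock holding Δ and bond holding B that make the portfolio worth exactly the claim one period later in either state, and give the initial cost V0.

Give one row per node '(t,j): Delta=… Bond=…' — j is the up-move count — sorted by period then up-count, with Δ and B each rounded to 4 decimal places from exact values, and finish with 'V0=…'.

(0,0): Delta=1.0000 Bond=-90.6371
(1,0): Delta=1.0000 Bond=-102.4199
(1,1): Delta=1.0000 Bond=-102.4199
(2,0): Delta=1.0000 Bond=-115.7345
(2,1): Delta=1.0000 Bond=-115.7345
(2,2): Delta=1.0000 Bond=-115.7345
V0=-14.6371

Risk-neutral probability p* = (R−d)/(u−d) = (1.13−0.87)/(1.29−0.87) = 0.6190.
Payoff layer (t=3): V(3,0)=-80.7338, V(3,1)=-56.5735, V(3,2)=-20.7497, V(3,3)=32.3684
Node (2,0) S=57.5244: V=(p*·-56.5735+(1−p*)·-80.7338)/1.13=-58.2101; Δ=(-56.5735−-80.7338)/(74.2065−50.0462)=1.0000; B=V−Δ·S=-115.7345
Node (2,1) S=85.2948: V=(p*·-20.7497+(1−p*)·-56.5735)/1.13=-30.4397; Δ=(-20.7497−-56.5735)/(110.0303−74.2065)=1.0000; B=V−Δ·S=-115.7345
Node (2,2) S=126.4716: V=(p*·32.3684+(1−p*)·-20.7497)/1.13=10.7371; Δ=(32.3684−-20.7497)/(163.1484−110.0303)=1.0000; B=V−Δ·S=-115.7345
Node (1,0) S=66.1200: V=(p*·-30.4397+(1−p*)·-58.2101)/1.13=-36.2999; Δ=(-30.4397−-58.2101)/(85.2948−57.5244)=1.0000; B=V−Δ·S=-102.4199
Node (1,1) S=98.0400: V=(p*·10.7371+(1−p*)·-30.4397)/1.13=-4.3799; Δ=(10.7371−-30.4397)/(126.4716−85.2948)=1.0000; B=V−Δ·S=-102.4199
Node (0,0) S=76.0000: V=(p*·-4.3799+(1−p*)·-36.2999)/1.13=-14.6371; Δ=(-4.3799−-36.2999)/(98.0400−66.1200)=1.0000; B=V−Δ·S=-90.6371
Each (Δ,B) replicates both successor values, so the strategy is self-financing and V0 is arbitrage-free.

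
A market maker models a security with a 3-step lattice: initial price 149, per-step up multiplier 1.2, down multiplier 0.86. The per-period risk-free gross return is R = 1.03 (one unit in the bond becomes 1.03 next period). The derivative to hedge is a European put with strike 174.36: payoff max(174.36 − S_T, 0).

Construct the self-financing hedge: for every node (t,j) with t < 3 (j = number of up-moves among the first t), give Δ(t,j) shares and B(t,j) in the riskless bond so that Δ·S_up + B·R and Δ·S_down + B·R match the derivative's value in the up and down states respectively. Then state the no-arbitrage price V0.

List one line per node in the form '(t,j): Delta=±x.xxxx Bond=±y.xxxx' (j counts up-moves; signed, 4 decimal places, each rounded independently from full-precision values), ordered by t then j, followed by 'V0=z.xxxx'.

Since d<R<u, set p* = (R−d)/(u−d) = 0.5000; price each node as the discounted p*-expectation of its children.
Payoff layer (t=3): V(3,0)=79.5877, V(3,1)=42.1195, V(3,2)=0.0000, V(3,3)=0.0000
  t=2,j=0: stock 110.2004 → up 132.2405 (V=42.1195), down 94.7723 (V=79.5877). Price 59.0812; hedge Δ=-1.0000, bond B=169.2816.
  t=2,j=1: stock 153.7680 → up 184.5216 (V=0.0000), down 132.2405 (V=42.1195). Price 20.4464; hedge Δ=-0.8056, bond B=144.3273.
  t=2,j=2: stock 214.5600 → up 257.4720 (V=0.0000), down 184.5216 (V=0.0000). Price 0.0000; hedge Δ=0.0000, bond B=0.0000.
  t=1,j=0: stock 128.1400 → up 153.7680 (V=20.4464), down 110.2004 (V=59.0812). Price 38.6056; hedge Δ=-0.8868, bond B=152.2373.
  t=1,j=1: stock 178.8000 → up 214.5600 (V=0.0000), down 153.7680 (V=20.4464). Price 9.9254; hedge Δ=-0.3363, bond B=70.0618.
  t=0,j=0: stock 149.0000 → up 178.8000 (V=9.9254), down 128.1400 (V=38.6056). Price 23.5587; hedge Δ=-0.5661, bond B=107.9122.
Self-financing check: at every node Δ·S+B equals the discounted successor values.

(0,0): Delta=-0.5661 Bond=107.9122
(1,0): Delta=-0.8868 Bond=152.2373
(1,1): Delta=-0.3363 Bond=70.0618
(2,0): Delta=-1.0000 Bond=169.2816
(2,1): Delta=-0.8056 Bond=144.3273
(2,2): Delta=0.0000 Bond=0.0000
V0=23.5587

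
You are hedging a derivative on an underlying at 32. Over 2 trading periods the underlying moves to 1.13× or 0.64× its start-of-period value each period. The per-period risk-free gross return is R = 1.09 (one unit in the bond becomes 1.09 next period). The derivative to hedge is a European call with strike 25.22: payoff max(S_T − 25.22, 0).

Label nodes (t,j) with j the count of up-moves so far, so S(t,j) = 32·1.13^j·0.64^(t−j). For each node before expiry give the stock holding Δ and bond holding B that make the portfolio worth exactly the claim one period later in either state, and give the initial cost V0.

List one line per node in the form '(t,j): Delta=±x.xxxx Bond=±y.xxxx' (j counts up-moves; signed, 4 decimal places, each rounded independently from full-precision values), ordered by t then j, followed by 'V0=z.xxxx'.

(0,0): Delta=0.8404 Bond=-15.7909
(1,0): Delta=0.0000 Bond=0.0000
(1,1): Delta=0.8827 Bond=-18.7420
V0=11.1030

No-arbitrage ⇒ martingale measure with p* = (R−d)/(u−d) = 0.9184.
At expiry t=2: V(2,0)=0.0000, V(2,1)=0.0000, V(2,2)=15.6408
(1,0): S=20.4800. Δ = (V_up−V_dn)/(S_up−S_dn) = (0.0000−0.0000)/(23.1424−13.1072) = 0.0000. V = [p*·0.0000 + (1−p*)·0.0000]/1.09 = 0.0000. B = V − Δ·S = 0.0000.
(1,1): S=36.1600. Δ = (V_up−V_dn)/(S_up−S_dn) = (15.6408−0.0000)/(40.8608−23.1424) = 0.8827. V = [p*·15.6408 + (1−p*)·0.0000]/1.09 = 13.1780. B = V − Δ·S = -18.7420.
(0,0): S=32.0000. Δ = (V_up−V_dn)/(S_up−S_dn) = (13.1780−0.0000)/(36.1600−20.4800) = 0.8404. V = [p*·13.1780 + (1−p*)·0.0000]/1.09 = 11.1030. B = V − Δ·S = -15.7909.
Each (Δ,B) replicates both successor values, so the strategy is self-financing and V0 is arbitrage-free.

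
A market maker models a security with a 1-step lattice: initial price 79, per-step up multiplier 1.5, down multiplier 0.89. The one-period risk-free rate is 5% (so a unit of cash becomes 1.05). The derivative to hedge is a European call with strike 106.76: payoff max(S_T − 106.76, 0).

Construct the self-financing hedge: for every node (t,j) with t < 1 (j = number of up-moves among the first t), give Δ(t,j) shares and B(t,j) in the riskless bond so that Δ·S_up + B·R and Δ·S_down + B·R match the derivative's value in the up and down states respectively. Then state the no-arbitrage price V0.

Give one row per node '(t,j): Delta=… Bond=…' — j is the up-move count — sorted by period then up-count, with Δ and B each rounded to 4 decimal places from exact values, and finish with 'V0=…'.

No-arbitrage ⇒ martingale measure with p* = (R−d)/(u−d) = 0.2623.
Payoff layer (t=1): V(1,0)=0.0000, V(1,1)=11.7400
(0,0): S=79.0000. Δ = (V_up−V_dn)/(S_up−S_dn) = (11.7400−0.0000)/(118.5000−70.3100) = 0.2436. V = [p*·11.7400 + (1−p*)·0.0000]/1.05 = 2.9327. B = V − Δ·S = -16.3132.
Self-financing check: at every node Δ·S+B equals the discounted successor values.

(0,0): Delta=0.2436 Bond=-16.3132
V0=2.9327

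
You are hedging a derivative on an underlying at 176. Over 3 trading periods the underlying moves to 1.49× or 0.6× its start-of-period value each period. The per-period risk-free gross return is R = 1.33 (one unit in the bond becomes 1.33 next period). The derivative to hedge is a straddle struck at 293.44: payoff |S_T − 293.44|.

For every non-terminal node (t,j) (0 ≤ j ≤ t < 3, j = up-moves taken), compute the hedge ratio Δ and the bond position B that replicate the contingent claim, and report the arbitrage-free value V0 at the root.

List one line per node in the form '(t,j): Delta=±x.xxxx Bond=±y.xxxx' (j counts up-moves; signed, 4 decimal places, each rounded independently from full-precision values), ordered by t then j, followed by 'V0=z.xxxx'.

Since d<R<u, set p* = (R−d)/(u−d) = 0.8202; price each node as the discounted p*-expectation of its children.
Terminal values V(3,·): V(3,0)=255.4240, V(3,1)=199.0336, V(3,2)=58.9974, V(3,3)=288.7590
(2,0): S=63.3600. Δ = (V_up−V_dn)/(S_up−S_dn) = (199.0336−255.4240)/(94.4064−38.0160) = -1.0000. V = [p*·199.0336 + (1−p*)·255.4240]/1.33 = 157.2716. B = V − Δ·S = 220.6316.
(2,1): S=157.3440. Δ = (V_up−V_dn)/(S_up−S_dn) = (58.9974−199.0336)/(234.4426−94.4064) = -1.0000. V = [p*·58.9974 + (1−p*)·199.0336]/1.33 = 63.2876. B = V − Δ·S = 220.6316.
(2,2): S=390.7376. Δ = (V_up−V_dn)/(S_up−S_dn) = (288.7590−58.9974)/(582.1990−234.4426) = 0.6607. V = [p*·288.7590 + (1−p*)·58.9974]/1.33 = 186.0553. B = V − Δ·S = -72.1038.
(1,0): S=105.6000. Δ = (V_up−V_dn)/(S_up−S_dn) = (63.2876−157.2716)/(157.3440−63.3600) = -1.0000. V = [p*·63.2876 + (1−p*)·157.2716]/1.33 = 60.2884. B = V − Δ·S = 165.8884.
(1,1): S=262.2400. Δ = (V_up−V_dn)/(S_up−S_dn) = (186.0553−63.2876)/(390.7376−157.3440) = 0.5260. V = [p*·186.0553 + (1−p*)·63.2876]/1.33 = 123.2968. B = V − Δ·S = -14.6445.
(0,0): S=176.0000. Δ = (V_up−V_dn)/(S_up−S_dn) = (123.2968−60.2884)/(262.2400−105.6000) = 0.4022. V = [p*·123.2968 + (1−p*)·60.2884]/1.33 = 84.1875. B = V − Δ·S = 13.3916.
Each (Δ,B) replicates both successor values, so the strategy is self-financing and V0 is arbitrage-free.

(0,0): Delta=0.4022 Bond=13.3916
(1,0): Delta=-1.0000 Bond=165.8884
(1,1): Delta=0.5260 Bond=-14.6445
(2,0): Delta=-1.0000 Bond=220.6316
(2,1): Delta=-1.0000 Bond=220.6316
(2,2): Delta=0.6607 Bond=-72.1038
V0=84.1875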